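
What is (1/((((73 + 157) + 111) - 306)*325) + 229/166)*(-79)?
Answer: -205798239/1888250 ≈ -108.99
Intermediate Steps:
(1/((((73 + 157) + 111) - 306)*325) + 229/166)*(-79) = ((1/325)/((230 + 111) - 306) + 229*(1/166))*(-79) = ((1/325)/(341 - 306) + 229/166)*(-79) = ((1/325)/35 + 229/166)*(-79) = ((1/35)*(1/325) + 229/166)*(-79) = (1/11375 + 229/166)*(-79) = (2605041/1888250)*(-79) = -205798239/1888250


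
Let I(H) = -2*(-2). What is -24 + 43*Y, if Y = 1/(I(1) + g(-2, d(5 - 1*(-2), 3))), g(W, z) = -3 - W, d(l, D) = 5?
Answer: -29/3 ≈ -9.6667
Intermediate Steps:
I(H) = 4
Y = ⅓ (Y = 1/(4 + (-3 - 1*(-2))) = 1/(4 + (-3 + 2)) = 1/(4 - 1) = 1/3 = ⅓ ≈ 0.33333)
-24 + 43*Y = -24 + 43*(⅓) = -24 + 43/3 = -29/3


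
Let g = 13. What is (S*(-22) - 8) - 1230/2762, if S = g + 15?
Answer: -862359/1381 ≈ -624.45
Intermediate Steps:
S = 28 (S = 13 + 15 = 28)
(S*(-22) - 8) - 1230/2762 = (28*(-22) - 8) - 1230/2762 = (-616 - 8) - 1230/2762 = -624 - 1*615/1381 = -624 - 615/1381 = -862359/1381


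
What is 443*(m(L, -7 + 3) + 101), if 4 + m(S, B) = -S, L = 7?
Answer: 39870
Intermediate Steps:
m(S, B) = -4 - S
443*(m(L, -7 + 3) + 101) = 443*((-4 - 1*7) + 101) = 443*((-4 - 7) + 101) = 443*(-11 + 101) = 443*90 = 39870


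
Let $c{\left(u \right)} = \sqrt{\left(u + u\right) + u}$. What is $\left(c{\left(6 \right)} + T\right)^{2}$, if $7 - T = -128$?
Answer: $18243 + 810 \sqrt{2} \approx 19389.0$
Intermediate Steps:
$T = 135$ ($T = 7 - -128 = 7 + 128 = 135$)
$c{\left(u \right)} = \sqrt{3} \sqrt{u}$ ($c{\left(u \right)} = \sqrt{2 u + u} = \sqrt{3 u} = \sqrt{3} \sqrt{u}$)
$\left(c{\left(6 \right)} + T\right)^{2} = \left(\sqrt{3} \sqrt{6} + 135\right)^{2} = \left(3 \sqrt{2} + 135\right)^{2} = \left(135 + 3 \sqrt{2}\right)^{2}$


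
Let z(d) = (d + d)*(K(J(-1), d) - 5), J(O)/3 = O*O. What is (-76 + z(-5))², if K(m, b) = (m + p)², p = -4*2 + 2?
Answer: 13456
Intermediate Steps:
J(O) = 3*O² (J(O) = 3*(O*O) = 3*O²)
p = -6 (p = -8 + 2 = -6)
K(m, b) = (-6 + m)² (K(m, b) = (m - 6)² = (-6 + m)²)
z(d) = 8*d (z(d) = (d + d)*((-6 + 3*(-1)²)² - 5) = (2*d)*((-6 + 3*1)² - 5) = (2*d)*((-6 + 3)² - 5) = (2*d)*((-3)² - 5) = (2*d)*(9 - 5) = (2*d)*4 = 8*d)
(-76 + z(-5))² = (-76 + 8*(-5))² = (-76 - 40)² = (-116)² = 13456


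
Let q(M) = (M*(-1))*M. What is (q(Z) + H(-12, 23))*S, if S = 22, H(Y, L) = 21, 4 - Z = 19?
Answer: -4488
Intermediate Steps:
Z = -15 (Z = 4 - 1*19 = 4 - 19 = -15)
q(M) = -M² (q(M) = (-M)*M = -M²)
(q(Z) + H(-12, 23))*S = (-1*(-15)² + 21)*22 = (-1*225 + 21)*22 = (-225 + 21)*22 = -204*22 = -4488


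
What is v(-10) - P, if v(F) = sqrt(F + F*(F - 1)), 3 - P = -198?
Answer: -191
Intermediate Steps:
P = 201 (P = 3 - 1*(-198) = 3 + 198 = 201)
v(F) = sqrt(F + F*(-1 + F))
v(-10) - P = sqrt((-10)**2) - 1*201 = sqrt(100) - 201 = 10 - 201 = -191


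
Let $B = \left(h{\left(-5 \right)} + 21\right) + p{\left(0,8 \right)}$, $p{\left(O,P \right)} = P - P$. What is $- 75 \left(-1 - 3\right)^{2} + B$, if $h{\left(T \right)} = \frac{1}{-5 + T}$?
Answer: $- \frac{11791}{10} \approx -1179.1$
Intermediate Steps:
$p{\left(O,P \right)} = 0$
$B = \frac{209}{10}$ ($B = \left(\frac{1}{-5 - 5} + 21\right) + 0 = \left(\frac{1}{-10} + 21\right) + 0 = \left(- \frac{1}{10} + 21\right) + 0 = \frac{209}{10} + 0 = \frac{209}{10} \approx 20.9$)
$- 75 \left(-1 - 3\right)^{2} + B = - 75 \left(-1 - 3\right)^{2} + \frac{209}{10} = - 75 \left(-4\right)^{2} + \frac{209}{10} = \left(-75\right) 16 + \frac{209}{10} = -1200 + \frac{209}{10} = - \frac{11791}{10}$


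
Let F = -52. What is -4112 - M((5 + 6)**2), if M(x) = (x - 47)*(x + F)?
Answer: -9218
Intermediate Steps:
M(x) = (-52 + x)*(-47 + x) (M(x) = (x - 47)*(x - 52) = (-47 + x)*(-52 + x) = (-52 + x)*(-47 + x))
-4112 - M((5 + 6)**2) = -4112 - (2444 + ((5 + 6)**2)**2 - 99*(5 + 6)**2) = -4112 - (2444 + (11**2)**2 - 99*11**2) = -4112 - (2444 + 121**2 - 99*121) = -4112 - (2444 + 14641 - 11979) = -4112 - 1*5106 = -4112 - 5106 = -9218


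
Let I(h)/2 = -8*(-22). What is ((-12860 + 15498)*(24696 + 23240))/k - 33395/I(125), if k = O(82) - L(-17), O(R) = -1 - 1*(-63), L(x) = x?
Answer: 44509580931/27808 ≈ 1.6006e+6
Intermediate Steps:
I(h) = 352 (I(h) = 2*(-8*(-22)) = 2*176 = 352)
O(R) = 62 (O(R) = -1 + 63 = 62)
k = 79 (k = 62 - 1*(-17) = 62 + 17 = 79)
((-12860 + 15498)*(24696 + 23240))/k - 33395/I(125) = ((-12860 + 15498)*(24696 + 23240))/79 - 33395/352 = (2638*47936)*(1/79) - 33395*1/352 = 126455168*(1/79) - 33395/352 = 126455168/79 - 33395/352 = 44509580931/27808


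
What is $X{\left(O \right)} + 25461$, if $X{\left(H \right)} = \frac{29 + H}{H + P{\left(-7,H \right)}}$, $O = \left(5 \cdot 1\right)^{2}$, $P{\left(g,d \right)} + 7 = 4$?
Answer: $\frac{280098}{11} \approx 25463.0$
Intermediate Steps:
$P{\left(g,d \right)} = -3$ ($P{\left(g,d \right)} = -7 + 4 = -3$)
$O = 25$ ($O = 5^{2} = 25$)
$X{\left(H \right)} = \frac{29 + H}{-3 + H}$ ($X{\left(H \right)} = \frac{29 + H}{H - 3} = \frac{29 + H}{-3 + H}$)
$X{\left(O \right)} + 25461 = \frac{29 + 25}{-3 + 25} + 25461 = \frac{1}{22} \cdot 54 + 25461 = \frac{27}{11} + 25461 = \frac{280098}{11}$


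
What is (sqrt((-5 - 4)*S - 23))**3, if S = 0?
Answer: -23*I*sqrt(23) ≈ -110.3*I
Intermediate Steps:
(sqrt((-5 - 4)*S - 23))**3 = (sqrt((-5 - 4)*0 - 23))**3 = (sqrt(-9*0 - 23))**3 = (sqrt(0 - 23))**3 = (sqrt(-23))**3 = (I*sqrt(23))**3 = -23*I*sqrt(23)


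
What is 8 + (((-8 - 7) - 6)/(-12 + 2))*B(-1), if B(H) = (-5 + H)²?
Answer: 418/5 ≈ 83.600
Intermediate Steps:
8 + (((-8 - 7) - 6)/(-12 + 2))*B(-1) = 8 + (((-8 - 7) - 6)/(-12 + 2))*(-5 - 1)² = 8 + ((-15 - 6)/(-10))*(-6)² = 8 - 21*(-⅒)*36 = 8 + (21/10)*36 = 8 + 378/5 = 418/5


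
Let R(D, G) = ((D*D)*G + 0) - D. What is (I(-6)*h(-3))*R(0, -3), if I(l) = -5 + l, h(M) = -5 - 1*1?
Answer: 0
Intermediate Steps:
h(M) = -6 (h(M) = -5 - 1 = -6)
R(D, G) = -D + G*D² (R(D, G) = (D²*G + 0) - D = (G*D² + 0) - D = G*D² - D = -D + G*D²)
(I(-6)*h(-3))*R(0, -3) = ((-5 - 6)*(-6))*(0*(-1 + 0*(-3))) = (-11*(-6))*(0*(-1 + 0)) = 66*(0*(-1)) = 66*0 = 0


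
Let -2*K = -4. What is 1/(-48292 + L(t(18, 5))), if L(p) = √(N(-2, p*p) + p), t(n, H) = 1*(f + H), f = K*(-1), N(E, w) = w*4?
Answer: -48292/2332117225 - √39/2332117225 ≈ -2.0710e-5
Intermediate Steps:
K = 2 (K = -½*(-4) = 2)
N(E, w) = 4*w
f = -2 (f = 2*(-1) = -2)
t(n, H) = -2 + H (t(n, H) = 1*(-2 + H) = -2 + H)
L(p) = √(p + 4*p²) (L(p) = √(4*(p*p) + p) = √(4*p² + p) = √(p + 4*p²))
1/(-48292 + L(t(18, 5))) = 1/(-48292 + √((-2 + 5)*(1 + 4*(-2 + 5)))) = 1/(-48292 + √(3*(1 + 4*3))) = 1/(-48292 + √(3*(1 + 12))) = 1/(-48292 + √(3*13)) = 1/(-48292 + √39)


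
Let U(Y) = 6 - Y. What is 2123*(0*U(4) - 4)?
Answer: -8492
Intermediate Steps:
2123*(0*U(4) - 4) = 2123*(0*(6 - 1*4) - 4) = 2123*(0*(6 - 4) - 4) = 2123*(0*2 - 4) = 2123*(0 - 4) = 2123*(-4) = -8492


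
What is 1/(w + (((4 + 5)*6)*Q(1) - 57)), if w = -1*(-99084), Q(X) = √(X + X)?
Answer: 11003/1089593433 - 2*√2/363197811 ≈ 1.0090e-5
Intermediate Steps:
Q(X) = √2*√X (Q(X) = √(2*X) = √2*√X)
w = 99084
1/(w + (((4 + 5)*6)*Q(1) - 57)) = 1/(99084 + (((4 + 5)*6)*(√2*√1) - 57)) = 1/(99084 + ((9*6)*(√2*1) - 57)) = 1/(99084 + (54*√2 - 57)) = 1/(99084 + (-57 + 54*√2)) = 1/(99027 + 54*√2)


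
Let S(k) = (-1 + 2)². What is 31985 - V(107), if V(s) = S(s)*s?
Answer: 31878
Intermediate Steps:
S(k) = 1 (S(k) = 1² = 1)
V(s) = s (V(s) = 1*s = s)
31985 - V(107) = 31985 - 1*107 = 31985 - 107 = 31878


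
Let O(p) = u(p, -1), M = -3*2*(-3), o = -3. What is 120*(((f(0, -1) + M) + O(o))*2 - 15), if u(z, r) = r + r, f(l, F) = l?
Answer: 2040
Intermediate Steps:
M = 18 (M = -6*(-3) = 18)
u(z, r) = 2*r
O(p) = -2 (O(p) = 2*(-1) = -2)
120*(((f(0, -1) + M) + O(o))*2 - 15) = 120*(((0 + 18) - 2)*2 - 15) = 120*((18 - 2)*2 - 15) = 120*(16*2 - 15) = 120*(32 - 15) = 120*17 = 2040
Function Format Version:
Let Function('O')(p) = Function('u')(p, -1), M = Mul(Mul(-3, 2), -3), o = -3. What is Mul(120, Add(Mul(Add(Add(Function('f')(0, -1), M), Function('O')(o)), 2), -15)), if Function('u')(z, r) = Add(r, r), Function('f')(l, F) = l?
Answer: 2040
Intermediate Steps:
M = 18 (M = Mul(-6, -3) = 18)
Function('u')(z, r) = Mul(2, r)
Function('O')(p) = -2 (Function('O')(p) = Mul(2, -1) = -2)
Mul(120, Add(Mul(Add(Add(Function('f')(0, -1), M), Function('O')(o)), 2), -15)) = Mul(120, Add(Mul(Add(Add(0, 18), -2), 2), -15)) = Mul(120, Add(Mul(Add(18, -2), 2), -15)) = Mul(120, Add(Mul(16, 2), -15)) = Mul(120, Add(32, -15)) = Mul(120, 17) = 2040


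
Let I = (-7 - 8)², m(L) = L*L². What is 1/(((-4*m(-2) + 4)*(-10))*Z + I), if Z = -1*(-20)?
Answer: -1/6975 ≈ -0.00014337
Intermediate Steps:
Z = 20
m(L) = L³
I = 225 (I = (-15)² = 225)
1/(((-4*m(-2) + 4)*(-10))*Z + I) = 1/(((-4*(-2)³ + 4)*(-10))*20 + 225) = 1/(((-4*(-8) + 4)*(-10))*20 + 225) = 1/(((32 + 4)*(-10))*20 + 225) = 1/((36*(-10))*20 + 225) = 1/(-360*20 + 225) = 1/(-7200 + 225) = 1/(-6975) = -1/6975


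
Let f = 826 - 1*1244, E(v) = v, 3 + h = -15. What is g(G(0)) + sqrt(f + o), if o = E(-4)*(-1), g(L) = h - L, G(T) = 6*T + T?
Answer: -18 + 3*I*sqrt(46) ≈ -18.0 + 20.347*I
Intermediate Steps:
h = -18 (h = -3 - 15 = -18)
G(T) = 7*T
f = -418 (f = 826 - 1244 = -418)
g(L) = -18 - L
o = 4 (o = -4*(-1) = 4)
g(G(0)) + sqrt(f + o) = (-18 - 7*0) + sqrt(-418 + 4) = (-18 - 1*0) + sqrt(-414) = (-18 + 0) + 3*I*sqrt(46) = -18 + 3*I*sqrt(46)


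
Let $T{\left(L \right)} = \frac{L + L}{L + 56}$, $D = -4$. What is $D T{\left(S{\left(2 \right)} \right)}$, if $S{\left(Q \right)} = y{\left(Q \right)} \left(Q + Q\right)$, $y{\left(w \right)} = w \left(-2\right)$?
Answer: $\frac{16}{5} \approx 3.2$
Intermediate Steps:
$y{\left(w \right)} = - 2 w$
$S{\left(Q \right)} = - 4 Q^{2}$ ($S{\left(Q \right)} = - 2 Q \left(Q + Q\right) = - 2 Q 2 Q = - 4 Q^{2}$)
$T{\left(L \right)} = \frac{2 L}{56 + L}$
$D T{\left(S{\left(2 \right)} \right)} = - 4 \frac{2 \left(- 4 \cdot 2^{2}\right)}{56 - 4 \cdot 2^{2}} = - 4 \frac{2 \left(\left(-4\right) 4\right)}{56 - 16} = - 4 \cdot 2 \left(-16\right) \frac{1}{56 - 16} = - 4 \cdot 2 \left(-16\right) \frac{1}{40} = \left(-4\right) \left(- \frac{4}{5}\right) = \frac{16}{5}$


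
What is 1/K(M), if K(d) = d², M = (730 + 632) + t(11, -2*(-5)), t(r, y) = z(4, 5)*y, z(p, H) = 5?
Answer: 1/1993744 ≈ 5.0157e-7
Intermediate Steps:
t(r, y) = 5*y
M = 1412 (M = (730 + 632) + 5*(-2*(-5)) = 1362 + 5*10 = 1362 + 50 = 1412)
1/K(M) = 1/(1412²) = 1/1993744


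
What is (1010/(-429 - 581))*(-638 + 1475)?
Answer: -837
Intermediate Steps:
(1010/(-429 - 581))*(-638 + 1475) = (1010/(-1010))*837 = (1010*(-1/1010))*837 = -1*837 = -837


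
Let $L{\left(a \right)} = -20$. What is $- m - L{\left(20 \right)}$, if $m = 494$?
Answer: $-474$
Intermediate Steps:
$- m - L{\left(20 \right)} = \left(-1\right) 494 - -20 = -494 + 20 = -474$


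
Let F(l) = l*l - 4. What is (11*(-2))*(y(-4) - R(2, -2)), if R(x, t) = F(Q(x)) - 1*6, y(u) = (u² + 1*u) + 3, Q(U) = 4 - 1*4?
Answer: -550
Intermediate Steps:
Q(U) = 0 (Q(U) = 4 - 4 = 0)
y(u) = 3 + u + u² (y(u) = (u² + u) + 3 = (u + u²) + 3 = 3 + u + u²)
F(l) = -4 + l² (F(l) = l² - 4 = -4 + l²)
R(x, t) = -10 (R(x, t) = (-4 + 0²) - 1*6 = (-4 + 0) - 6 = -4 - 6 = -10)
(11*(-2))*(y(-4) - R(2, -2)) = (11*(-2))*((3 - 4 + (-4)²) - 1*(-10)) = -22*((3 - 4 + 16) + 10) = -22*(15 + 10) = -22*25 = -550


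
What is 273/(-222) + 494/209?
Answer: 923/814 ≈ 1.1339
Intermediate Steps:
273/(-222) + 494/209 = 273*(-1/222) + 494*(1/209) = -91/74 + 26/11 = 923/814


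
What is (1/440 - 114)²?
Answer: 2515925281/193600 ≈ 12995.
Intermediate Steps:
(1/440 - 114)² = (-50159/440)² = 2515925281/193600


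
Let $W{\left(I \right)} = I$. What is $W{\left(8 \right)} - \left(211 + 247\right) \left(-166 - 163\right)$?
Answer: $150690$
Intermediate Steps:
$W{\left(8 \right)} - \left(211 + 247\right) \left(-166 - 163\right) = 8 - \left(211 + 247\right) \left(-166 - 163\right) = 8 - 458 \left(-329\right) = 8 - -150682 = 8 + 150682 = 150690$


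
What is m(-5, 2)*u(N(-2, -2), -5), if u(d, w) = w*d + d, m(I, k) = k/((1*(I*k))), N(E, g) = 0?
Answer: 0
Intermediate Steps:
m(I, k) = 1/I (m(I, k) = k/((I*k)) = (1/(I*k))*k = 1/I)
u(d, w) = d + d*w (u(d, w) = d*w + d = d + d*w)
m(-5, 2)*u(N(-2, -2), -5) = (0*(1 - 5))/(-5) = -0*(-4) = -1/5*0 = 0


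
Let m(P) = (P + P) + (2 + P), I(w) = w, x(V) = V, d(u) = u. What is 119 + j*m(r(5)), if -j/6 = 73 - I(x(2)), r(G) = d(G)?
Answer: -7123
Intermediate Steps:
r(G) = G
j = -426 (j = -6*(73 - 1*2) = -6*(73 - 2) = -6*71 = -426)
m(P) = 2 + 3*P (m(P) = 2*P + (2 + P) = 2 + 3*P)
119 + j*m(r(5)) = 119 - 426*(2 + 3*5) = 119 - 426*(2 + 15) = 119 - 426*17 = 119 - 7242 = -7123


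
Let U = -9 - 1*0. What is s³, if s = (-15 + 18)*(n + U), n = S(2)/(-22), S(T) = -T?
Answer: -25412184/1331 ≈ -19093.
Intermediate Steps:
U = -9 (U = -9 + 0 = -9)
n = 1/11 (n = -1*2/(-22) = -2*(-1/22) = 1/11 ≈ 0.090909)
s = -294/11 (s = (-15 + 18)*(1/11 - 9) = 3*(-98/11) = -294/11 ≈ -26.727)
s³ = (-294/11)³ = -25412184/1331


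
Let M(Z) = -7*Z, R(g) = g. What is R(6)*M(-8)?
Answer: 336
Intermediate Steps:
R(6)*M(-8) = 6*(-7*(-8)) = 6*56 = 336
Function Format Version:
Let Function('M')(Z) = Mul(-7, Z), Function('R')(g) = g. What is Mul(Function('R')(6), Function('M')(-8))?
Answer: 336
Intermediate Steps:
Mul(Function('R')(6), Function('M')(-8)) = Mul(6, Mul(-7, -8)) = Mul(6, 56) = 336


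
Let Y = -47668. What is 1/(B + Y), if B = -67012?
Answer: -1/114680 ≈ -8.7199e-6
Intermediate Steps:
1/(B + Y) = 1/(-67012 - 47668) = 1/(-114680) = -1/114680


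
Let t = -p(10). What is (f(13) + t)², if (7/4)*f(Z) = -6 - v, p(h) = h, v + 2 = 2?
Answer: 8836/49 ≈ 180.33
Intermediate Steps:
v = 0 (v = -2 + 2 = 0)
t = -10 (t = -1*10 = -10)
f(Z) = -24/7 (f(Z) = 4*(-6 - 1*0)/7 = 4*(-6 + 0)/7 = (4/7)*(-6) = -24/7)
(f(13) + t)² = (-24/7 - 10)² = (-94/7)² = 8836/49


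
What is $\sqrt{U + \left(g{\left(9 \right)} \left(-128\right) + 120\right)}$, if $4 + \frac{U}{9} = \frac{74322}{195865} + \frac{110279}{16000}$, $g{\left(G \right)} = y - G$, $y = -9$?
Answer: $\frac{\sqrt{602379709308605190}}{15669200} \approx 49.532$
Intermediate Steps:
$g{\left(G \right)} = -9 - G$
$U = \frac{18456459003}{626768000}$ ($U = -36 + 9 \left(\frac{74322}{195865} + \frac{110279}{16000}\right) = -36 + 9 \cdot \frac{4557789667}{626768000} = -36 + \frac{41020107003}{626768000} = \frac{18456459003}{626768000} \approx 29.447$)
$\sqrt{U + \left(g{\left(9 \right)} \left(-128\right) + 120\right)} = \sqrt{\frac{18456459003}{626768000} + \left(\left(-9 - 9\right) \left(-128\right) + 120\right)} = \sqrt{\frac{18456459003}{626768000} + \left(\left(-18\right) \left(-128\right) + 120\right)} = \sqrt{\frac{18456459003}{626768000} + \left(2304 + 120\right)} = \sqrt{\frac{18456459003}{626768000} + 2424} = \sqrt{\frac{1537742091003}{626768000}} = \frac{\sqrt{602379709308605190}}{15669200}$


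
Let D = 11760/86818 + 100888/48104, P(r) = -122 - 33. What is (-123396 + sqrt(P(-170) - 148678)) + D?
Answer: -32208033457193/261018317 + 3*I*sqrt(16537) ≈ -1.2339e+5 + 385.79*I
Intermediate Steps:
P(r) = -155
D = 582787339/261018317 (D = 11760*(1/86818) + 100888*(1/48104) = 5880/43409 + 12611/6013 = 582787339/261018317 ≈ 2.2327)
(-123396 + sqrt(P(-170) - 148678)) + D = (-123396 + sqrt(-155 - 148678)) + 582787339/261018317 = (-123396 + sqrt(-148833)) + 582787339/261018317 = (-123396 + 3*I*sqrt(16537)) + 582787339/261018317 = -32208033457193/261018317 + 3*I*sqrt(16537)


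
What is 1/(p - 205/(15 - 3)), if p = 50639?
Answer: 12/607463 ≈ 1.9754e-5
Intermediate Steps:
1/(p - 205/(15 - 3)) = 1/(50639 - 205/(15 - 3)) = 1/(50639 - 205/12) = 1/(607463/12) = 12/607463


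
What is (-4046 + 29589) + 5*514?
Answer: 28113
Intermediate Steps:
(-4046 + 29589) + 5*514 = 25543 + 2570 = 28113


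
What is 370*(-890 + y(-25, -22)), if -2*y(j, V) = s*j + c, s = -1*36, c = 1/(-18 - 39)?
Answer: -28260415/57 ≈ -4.9580e+5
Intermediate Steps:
c = -1/57 (c = 1/(-57) = -1/57 ≈ -0.017544)
s = -36
y(j, V) = 1/114 + 18*j (y(j, V) = -(-36*j - 1/57)/2 = -(-1/57 - 36*j)/2 = 1/114 + 18*j)
370*(-890 + y(-25, -22)) = 370*(-890 + (1/114 + 18*(-25))) = 370*(-890 + (1/114 - 450)) = 370*(-890 - 51299/114) = 370*(-152759/114) = -28260415/57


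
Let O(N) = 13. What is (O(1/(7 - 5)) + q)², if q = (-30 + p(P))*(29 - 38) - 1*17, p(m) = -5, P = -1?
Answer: 96721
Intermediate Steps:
q = 298 (q = (-30 - 5)*(29 - 38) - 1*17 = -35*(-9) - 17 = 315 - 17 = 298)
(O(1/(7 - 5)) + q)² = (13 + 298)² = 311² = 96721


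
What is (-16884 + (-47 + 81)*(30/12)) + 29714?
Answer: 12915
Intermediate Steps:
(-16884 + (-47 + 81)*(30/12)) + 29714 = (-16884 + 34*(30*(1/12))) + 29714 = (-16884 + 34*(5/2)) + 29714 = (-16884 + 85) + 29714 = -16799 + 29714 = 12915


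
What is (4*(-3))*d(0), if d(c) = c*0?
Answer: 0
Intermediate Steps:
d(c) = 0
(4*(-3))*d(0) = (4*(-3))*0 = -12*0 = 0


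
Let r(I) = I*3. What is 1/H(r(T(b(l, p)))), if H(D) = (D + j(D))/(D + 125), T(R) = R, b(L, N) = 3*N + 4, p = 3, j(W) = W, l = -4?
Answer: 82/39 ≈ 2.1026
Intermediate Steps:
b(L, N) = 4 + 3*N
r(I) = 3*I
H(D) = 2*D/(125 + D) (H(D) = (D + D)/(D + 125) = (2*D)/(125 + D) = 2*D/(125 + D))
1/H(r(T(b(l, p)))) = 1/(2*(3*(4 + 3*3))/(125 + 3*(4 + 3*3))) = 1/(2*(3*(4 + 9))/(125 + 3*(4 + 9))) = 1/(2*(3*13)/(125 + 3*13)) = 1/(2*39/(125 + 39)) = 1/(2*39/164) = 1/(2*39*(1/164)) = 1/(39/82) = 82/39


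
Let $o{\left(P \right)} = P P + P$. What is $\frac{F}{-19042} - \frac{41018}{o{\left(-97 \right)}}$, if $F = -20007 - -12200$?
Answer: $- \frac{177091493}{44329776} \approx -3.9949$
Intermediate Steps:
$o{\left(P \right)} = P + P^{2}$ ($o{\left(P \right)} = P^{2} + P = P + P^{2}$)
$F = -7807$ ($F = -20007 + 12200 = -7807$)
$\frac{F}{-19042} - \frac{41018}{o{\left(-97 \right)}} = - \frac{7807}{-19042} - \frac{41018}{\left(-97\right) \left(1 - 97\right)} = \left(-7807\right) \left(- \frac{1}{19042}\right) - \frac{41018}{\left(-97\right) \left(-96\right)} = \frac{7807}{19042} - \frac{41018}{9312} = \frac{7807}{19042} - \frac{20509}{4656} = - \frac{177091493}{44329776}$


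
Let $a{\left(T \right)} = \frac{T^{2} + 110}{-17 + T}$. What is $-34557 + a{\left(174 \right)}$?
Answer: $- \frac{5395063}{157} \approx -34363.0$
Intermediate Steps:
$a{\left(T \right)} = \frac{110 + T^{2}}{-17 + T}$
$-34557 + a{\left(174 \right)} = -34557 + \frac{110 + 174^{2}}{-17 + 174} = -34557 + \frac{110 + 30276}{157} = -34557 + \frac{1}{157} \cdot 30386 = -34557 + \frac{30386}{157} = - \frac{5395063}{157}$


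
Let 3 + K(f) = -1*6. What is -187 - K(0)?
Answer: -178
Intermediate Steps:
K(f) = -9 (K(f) = -3 - 1*6 = -3 - 6 = -9)
-187 - K(0) = -187 - 1*(-9) = -187 + 9 = -178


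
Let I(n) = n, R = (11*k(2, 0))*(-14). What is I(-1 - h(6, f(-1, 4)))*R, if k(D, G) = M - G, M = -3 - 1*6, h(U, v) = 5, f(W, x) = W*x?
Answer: -8316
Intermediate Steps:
M = -9 (M = -3 - 6 = -9)
k(D, G) = -9 - G
R = 1386 (R = (11*(-9 - 1*0))*(-14) = (11*(-9 + 0))*(-14) = (11*(-9))*(-14) = -99*(-14) = 1386)
I(-1 - h(6, f(-1, 4)))*R = (-1 - 1*5)*1386 = (-1 - 5)*1386 = -6*1386 = -8316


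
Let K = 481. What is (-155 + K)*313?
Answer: 102038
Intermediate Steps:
(-155 + K)*313 = (-155 + 481)*313 = 326*313 = 102038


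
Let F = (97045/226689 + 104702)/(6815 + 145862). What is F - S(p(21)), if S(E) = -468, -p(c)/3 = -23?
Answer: 2317329546961/4944313779 ≈ 468.69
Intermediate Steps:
p(c) = 69 (p(c) = -3*(-23) = 69)
F = 3390698389/4944313779 (F = (97045*(1/226689) + 104702)/152677 = (97045/226689 + 104702)*(1/152677) = (23734888723/226689)*(1/152677) = 3390698389/4944313779 ≈ 0.68578)
F - S(p(21)) = 3390698389/4944313779 - 1*(-468) = 3390698389/4944313779 + 468 = 2317329546961/4944313779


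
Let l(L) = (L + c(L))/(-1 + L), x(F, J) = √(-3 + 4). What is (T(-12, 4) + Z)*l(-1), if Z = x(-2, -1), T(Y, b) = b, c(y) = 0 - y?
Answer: 0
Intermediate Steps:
c(y) = -y
x(F, J) = 1 (x(F, J) = √1 = 1)
Z = 1
l(L) = 0 (l(L) = (L - L)/(-1 + L) = 0/(-1 + L) = 0)
(T(-12, 4) + Z)*l(-1) = (4 + 1)*0 = 5*0 = 0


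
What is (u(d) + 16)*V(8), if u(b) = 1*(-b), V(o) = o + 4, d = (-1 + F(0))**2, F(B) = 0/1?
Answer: 180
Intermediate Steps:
F(B) = 0 (F(B) = 0*1 = 0)
d = 1 (d = (-1 + 0)**2 = (-1)**2 = 1)
V(o) = 4 + o
u(b) = -b
(u(d) + 16)*V(8) = (-1*1 + 16)*(4 + 8) = (-1 + 16)*12 = 15*12 = 180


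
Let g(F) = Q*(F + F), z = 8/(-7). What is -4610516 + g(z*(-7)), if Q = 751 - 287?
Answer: -4603092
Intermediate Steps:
Q = 464
z = -8/7 (z = 8*(-⅐) = -8/7 ≈ -1.1429)
g(F) = 928*F (g(F) = 464*(F + F) = 464*(2*F) = 928*F)
-4610516 + g(z*(-7)) = -4610516 + 928*(-8/7*(-7)) = -4610516 + 928*8 = -4610516 + 7424 = -4603092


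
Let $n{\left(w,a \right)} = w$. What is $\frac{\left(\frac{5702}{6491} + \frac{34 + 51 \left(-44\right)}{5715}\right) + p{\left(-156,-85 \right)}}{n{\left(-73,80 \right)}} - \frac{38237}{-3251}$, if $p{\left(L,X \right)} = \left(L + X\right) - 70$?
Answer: $\frac{28198672749742}{1760749886799} \approx 16.015$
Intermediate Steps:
$p{\left(L,X \right)} = -70 + L + X$
$\frac{\left(\frac{5702}{6491} + \frac{34 + 51 \left(-44\right)}{5715}\right) + p{\left(-156,-85 \right)}}{n{\left(-73,80 \right)}} - \frac{38237}{-3251} = \frac{\left(\frac{5702}{6491} + \frac{34 + 51 \left(-44\right)}{5715}\right) - 311}{-73} - \frac{38237}{-3251} = \left(\left(5702 \cdot \frac{1}{6491} + \left(34 - 2244\right) \frac{1}{5715}\right) - 311\right) \left(- \frac{1}{73}\right) - - \frac{38237}{3251} = \left(\left(\frac{5702}{6491} - \frac{442}{1143}\right) - 311\right) \left(- \frac{1}{73}\right) + \frac{38237}{3251} = \left(\frac{3648364}{7419213} - 311\right) \left(- \frac{1}{73}\right) + \frac{38237}{3251} = \left(- \frac{2303726879}{7419213}\right) \left(- \frac{1}{73}\right) + \frac{38237}{3251} = \frac{2303726879}{541602549} + \frac{38237}{3251} = \frac{28198672749742}{1760749886799}$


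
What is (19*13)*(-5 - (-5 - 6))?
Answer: 1482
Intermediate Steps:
(19*13)*(-5 - (-5 - 6)) = 247*(-5 - 1*(-11)) = 247*(-5 + 11) = 247*6 = 1482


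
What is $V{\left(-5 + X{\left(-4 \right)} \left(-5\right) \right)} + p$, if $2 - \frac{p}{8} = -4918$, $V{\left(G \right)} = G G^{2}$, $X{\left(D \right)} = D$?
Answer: $42735$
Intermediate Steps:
$V{\left(G \right)} = G^{3}$
$p = 39360$ ($p = 16 - -39344 = 16 + 39344 = 39360$)
$V{\left(-5 + X{\left(-4 \right)} \left(-5\right) \right)} + p = \left(-5 - -20\right)^{3} + 39360 = \left(-5 + 20\right)^{3} + 39360 = 15^{3} + 39360 = 3375 + 39360 = 42735$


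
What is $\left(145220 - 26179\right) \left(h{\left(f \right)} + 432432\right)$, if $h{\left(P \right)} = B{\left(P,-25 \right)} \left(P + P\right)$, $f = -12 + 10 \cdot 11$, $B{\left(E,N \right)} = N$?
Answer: $50893836812$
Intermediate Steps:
$f = 98$ ($f = -12 + 110 = 98$)
$h{\left(P \right)} = - 50 P$ ($h{\left(P \right)} = - 25 \left(P + P\right) = - 25 \cdot 2 P = - 50 P$)
$\left(145220 - 26179\right) \left(h{\left(f \right)} + 432432\right) = \left(145220 - 26179\right) \left(\left(-50\right) 98 + 432432\right) = 119041 \left(-4900 + 432432\right) = 119041 \cdot 427532 = 50893836812$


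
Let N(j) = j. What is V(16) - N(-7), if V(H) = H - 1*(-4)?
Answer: 27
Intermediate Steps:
V(H) = 4 + H (V(H) = H + 4 = 4 + H)
V(16) - N(-7) = (4 + 16) - 1*(-7) = 20 + 7 = 27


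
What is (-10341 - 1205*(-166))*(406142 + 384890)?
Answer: 150050069048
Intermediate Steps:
(-10341 - 1205*(-166))*(406142 + 384890) = (-10341 + 200030)*791032 = 189689*791032 = 150050069048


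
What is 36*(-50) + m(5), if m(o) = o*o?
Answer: -1775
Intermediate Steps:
m(o) = o²
36*(-50) + m(5) = 36*(-50) + 5² = -1800 + 25 = -1775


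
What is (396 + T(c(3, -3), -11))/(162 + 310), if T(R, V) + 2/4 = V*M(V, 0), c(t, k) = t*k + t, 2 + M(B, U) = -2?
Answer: 879/944 ≈ 0.93114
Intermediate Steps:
M(B, U) = -4 (M(B, U) = -2 - 2 = -4)
c(t, k) = t + k*t (c(t, k) = k*t + t = t + k*t)
T(R, V) = -½ - 4*V (T(R, V) = -½ + V*(-4) = -½ - 4*V)
(396 + T(c(3, -3), -11))/(162 + 310) = (396 + (-½ - 4*(-11)))/(162 + 310) = (396 + (-½ + 44))/472 = (396 + 87/2)*(1/472) = (879/2)*(1/472) = 879/944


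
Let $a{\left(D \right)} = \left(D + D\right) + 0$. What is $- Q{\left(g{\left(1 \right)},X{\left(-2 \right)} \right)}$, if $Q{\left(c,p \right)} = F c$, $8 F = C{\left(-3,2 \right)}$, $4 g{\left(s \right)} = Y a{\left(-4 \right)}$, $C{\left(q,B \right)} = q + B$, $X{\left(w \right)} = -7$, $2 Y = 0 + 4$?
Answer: $- \frac{1}{2} \approx -0.5$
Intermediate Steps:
$Y = 2$ ($Y = \frac{0 + 4}{2} = \frac{1}{2} \cdot 4 = 2$)
$a{\left(D \right)} = 2 D$ ($a{\left(D \right)} = 2 D + 0 = 2 D$)
$C{\left(q,B \right)} = B + q$
$g{\left(s \right)} = -4$ ($g{\left(s \right)} = \frac{2 \cdot 2 \left(-4\right)}{4} = \frac{2 \left(-8\right)}{4} = \frac{1}{4} \left(-16\right) = -4$)
$F = - \frac{1}{8}$ ($F = \frac{2 - 3}{8} = \frac{1}{8} \left(-1\right) = - \frac{1}{8} \approx -0.125$)
$Q{\left(c,p \right)} = - \frac{c}{8}$
$- Q{\left(g{\left(1 \right)},X{\left(-2 \right)} \right)} = - \frac{\left(-1\right) \left(-4\right)}{8} = \left(-1\right) \frac{1}{2} = - \frac{1}{2}$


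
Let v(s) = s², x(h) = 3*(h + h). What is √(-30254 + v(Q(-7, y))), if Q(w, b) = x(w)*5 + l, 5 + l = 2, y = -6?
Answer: √15115 ≈ 122.94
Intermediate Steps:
l = -3 (l = -5 + 2 = -3)
x(h) = 6*h (x(h) = 3*(2*h) = 6*h)
Q(w, b) = -3 + 30*w (Q(w, b) = (6*w)*5 - 3 = 30*w - 3 = -3 + 30*w)
√(-30254 + v(Q(-7, y))) = √(-30254 + (-3 + 30*(-7))²) = √(-30254 + (-3 - 210)²) = √(-30254 + (-213)²) = √(-30254 + 45369) = √15115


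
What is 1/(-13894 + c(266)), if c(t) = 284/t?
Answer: -133/1847760 ≈ -7.1979e-5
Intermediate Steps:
1/(-13894 + c(266)) = 1/(-13894 + 284/266) = 1/(-13894 + 284*(1/266)) = 1/(-13894 + 142/133) = 1/(-1847760/133) = -133/1847760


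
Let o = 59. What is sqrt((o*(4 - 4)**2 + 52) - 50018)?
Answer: I*sqrt(49966) ≈ 223.53*I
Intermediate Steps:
sqrt((o*(4 - 4)**2 + 52) - 50018) = sqrt((59*(4 - 4)**2 + 52) - 50018) = sqrt((59*0**2 + 52) - 50018) = sqrt((59*0 + 52) - 50018) = sqrt((0 + 52) - 50018) = sqrt(52 - 50018) = sqrt(-49966) = I*sqrt(49966)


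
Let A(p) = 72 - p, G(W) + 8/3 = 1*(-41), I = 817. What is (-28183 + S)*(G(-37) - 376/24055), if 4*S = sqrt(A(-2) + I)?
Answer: 88842200939/72165 - 9456999*sqrt(11)/96220 ≈ 1.2308e+6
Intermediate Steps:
G(W) = -131/3 (G(W) = -8/3 + 1*(-41) = -8/3 - 41 = -131/3)
S = 9*sqrt(11)/4 (S = sqrt((72 - 1*(-2)) + 817)/4 = sqrt((72 + 2) + 817)/4 = sqrt(74 + 817)/4 = sqrt(891)/4 = (9*sqrt(11))/4 = 9*sqrt(11)/4 ≈ 7.4624)
(-28183 + S)*(G(-37) - 376/24055) = (-28183 + 9*sqrt(11)/4)*(-131/3 - 376/24055) = (-28183 + 9*sqrt(11)/4)*(-3152333/72165) = 88842200939/72165 - 9456999*sqrt(11)/96220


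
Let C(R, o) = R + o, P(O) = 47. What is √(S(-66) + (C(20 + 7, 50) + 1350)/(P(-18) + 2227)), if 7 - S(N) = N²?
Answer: I*√22485764526/2274 ≈ 65.942*I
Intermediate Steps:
S(N) = 7 - N²
√(S(-66) + (C(20 + 7, 50) + 1350)/(P(-18) + 2227)) = √((7 - 1*(-66)²) + (((20 + 7) + 50) + 1350)/(47 + 2227)) = √((7 - 1*4356) + ((27 + 50) + 1350)/2274) = √((7 - 4356) + (77 + 1350)*(1/2274)) = √(-4349 + 1427*(1/2274)) = √(-4349 + 1427/2274) = √(-9888199/2274) = I*√22485764526/2274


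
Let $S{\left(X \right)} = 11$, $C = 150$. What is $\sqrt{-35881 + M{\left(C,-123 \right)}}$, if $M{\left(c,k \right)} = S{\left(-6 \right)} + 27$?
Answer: $i \sqrt{35843} \approx 189.32 i$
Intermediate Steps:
$M{\left(c,k \right)} = 38$ ($M{\left(c,k \right)} = 11 + 27 = 38$)
$\sqrt{-35881 + M{\left(C,-123 \right)}} = \sqrt{-35881 + 38} = \sqrt{-35843} = i \sqrt{35843}$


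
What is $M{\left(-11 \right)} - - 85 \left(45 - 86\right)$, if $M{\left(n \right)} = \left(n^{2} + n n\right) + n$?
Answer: $-3254$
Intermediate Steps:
$M{\left(n \right)} = n + 2 n^{2}$ ($M{\left(n \right)} = \left(n^{2} + n^{2}\right) + n = 2 n^{2} + n = n + 2 n^{2}$)
$M{\left(-11 \right)} - - 85 \left(45 - 86\right) = - 11 \left(1 + 2 \left(-11\right)\right) - - 85 \left(45 - 86\right) = - 11 \left(1 - 22\right) - \left(-85\right) \left(-41\right) = \left(-11\right) \left(-21\right) - 3485 = 231 - 3485 = -3254$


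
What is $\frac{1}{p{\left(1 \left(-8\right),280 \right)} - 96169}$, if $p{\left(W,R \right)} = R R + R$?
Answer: $- \frac{1}{17489} \approx -5.7179 \cdot 10^{-5}$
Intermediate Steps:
$p{\left(W,R \right)} = R + R^{2}$ ($p{\left(W,R \right)} = R^{2} + R = R + R^{2}$)
$\frac{1}{p{\left(1 \left(-8\right),280 \right)} - 96169} = \frac{1}{280 \left(1 + 280\right) - 96169} = \frac{1}{280 \cdot 281 - 96169} = \frac{1}{78680 - 96169} = \frac{1}{-17489} = - \frac{1}{17489}$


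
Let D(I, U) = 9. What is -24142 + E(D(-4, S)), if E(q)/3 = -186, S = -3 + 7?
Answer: -24700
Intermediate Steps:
S = 4
E(q) = -558 (E(q) = 3*(-186) = -558)
-24142 + E(D(-4, S)) = -24142 - 558 = -24700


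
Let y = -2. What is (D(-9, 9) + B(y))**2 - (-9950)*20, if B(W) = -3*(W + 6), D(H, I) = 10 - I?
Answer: 199121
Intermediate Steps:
B(W) = -18 - 3*W (B(W) = -3*(6 + W) = -18 - 3*W)
(D(-9, 9) + B(y))**2 - (-9950)*20 = ((10 - 1*9) + (-18 - 3*(-2)))**2 - (-9950)*20 = ((10 - 9) + (-18 + 6))**2 - 1*(-199000) = (1 - 12)**2 + 199000 = (-11)**2 + 199000 = 121 + 199000 = 199121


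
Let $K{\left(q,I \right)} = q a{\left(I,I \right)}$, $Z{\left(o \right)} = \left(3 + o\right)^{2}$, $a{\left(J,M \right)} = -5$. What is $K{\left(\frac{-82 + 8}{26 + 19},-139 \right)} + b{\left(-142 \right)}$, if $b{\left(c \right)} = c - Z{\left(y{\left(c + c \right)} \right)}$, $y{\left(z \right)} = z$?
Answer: $- \frac{711853}{9} \approx -79095.0$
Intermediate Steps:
$K{\left(q,I \right)} = - 5 q$ ($K{\left(q,I \right)} = q \left(-5\right) = - 5 q$)
$b{\left(c \right)} = c - \left(3 + 2 c\right)^{2}$ ($b{\left(c \right)} = c - \left(3 + \left(c + c\right)\right)^{2} = c - \left(3 + 2 c\right)^{2}$)
$K{\left(\frac{-82 + 8}{26 + 19},-139 \right)} + b{\left(-142 \right)} = - 5 \frac{-82 + 8}{26 + 19} - \left(142 + \left(3 + 2 \left(-142\right)\right)^{2}\right) = - 5 \left(- \frac{74}{45}\right) - \left(142 + \left(3 - 284\right)^{2}\right) = - 5 \left(\left(-74\right) \frac{1}{45}\right) - 79103 = \left(-5\right) \left(- \frac{74}{45}\right) - 79103 = \frac{74}{9} - 79103 = - \frac{711853}{9}$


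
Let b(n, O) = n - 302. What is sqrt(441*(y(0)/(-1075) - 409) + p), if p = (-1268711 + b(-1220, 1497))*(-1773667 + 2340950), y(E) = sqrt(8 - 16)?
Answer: 3*sqrt(-3700988021534700 - 4214*I*sqrt(2))/215 ≈ 6.8345e-7 - 8.4887e+5*I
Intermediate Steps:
y(E) = 2*I*sqrt(2) (y(E) = sqrt(-8) = 2*I*sqrt(2))
b(n, O) = -302 + n
p = -720581586939 (p = (-1268711 + (-302 - 1220))*(-1773667 + 2340950) = (-1268711 - 1522)*567283 = -1270233*567283 = -720581586939)
sqrt(441*(y(0)/(-1075) - 409) + p) = sqrt(441*((2*I*sqrt(2))/(-1075) - 409) - 720581586939) = sqrt(441*((2*I*sqrt(2))*(-1/1075) - 409) - 720581586939) = sqrt(441*(-2*I*sqrt(2)/1075 - 409) - 720581586939) = sqrt(441*(-409 - 2*I*sqrt(2)/1075) - 720581586939) = sqrt((-180369 - 882*I*sqrt(2)/1075) - 720581586939) = sqrt(-720581767308 - 882*I*sqrt(2)/1075)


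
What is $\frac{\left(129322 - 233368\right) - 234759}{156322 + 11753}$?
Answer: $- \frac{7529}{3735} \approx -2.0158$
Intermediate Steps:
$\frac{\left(129322 - 233368\right) - 234759}{156322 + 11753} = \frac{-104046 - 234759}{168075} = \left(-338805\right) \frac{1}{168075} = - \frac{7529}{3735}$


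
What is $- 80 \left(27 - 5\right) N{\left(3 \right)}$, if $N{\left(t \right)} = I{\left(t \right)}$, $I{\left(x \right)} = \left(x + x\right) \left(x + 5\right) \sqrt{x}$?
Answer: $- 84480 \sqrt{3} \approx -1.4632 \cdot 10^{5}$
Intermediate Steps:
$I{\left(x \right)} = 2 x^{\frac{3}{2}} \left(5 + x\right)$ ($I{\left(x \right)} = 2 x \left(5 + x\right) \sqrt{x} = 2 x^{\frac{3}{2}} \left(5 + x\right)$)
$N{\left(t \right)} = 2 t^{\frac{3}{2}} \left(5 + t\right)$
$- 80 \left(27 - 5\right) N{\left(3 \right)} = - 80 \left(27 - 5\right) 2 \cdot 3^{\frac{3}{2}} \left(5 + 3\right) = - 80 \left(27 - 5\right) 2 \cdot 3 \sqrt{3} \cdot 8 = - 80 \cdot 22 \cdot 48 \sqrt{3} = - 1760 \cdot 48 \sqrt{3} = - 84480 \sqrt{3}$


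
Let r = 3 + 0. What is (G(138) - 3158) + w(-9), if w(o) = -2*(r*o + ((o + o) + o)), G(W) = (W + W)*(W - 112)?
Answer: 4126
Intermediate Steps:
G(W) = 2*W*(-112 + W) (G(W) = (2*W)*(-112 + W) = 2*W*(-112 + W))
r = 3
w(o) = -12*o (w(o) = -2*(3*o + ((o + o) + o)) = -2*(3*o + (2*o + o)) = -2*(3*o + 3*o) = -12*o)
(G(138) - 3158) + w(-9) = (2*138*(-112 + 138) - 3158) - 12*(-9) = (2*138*26 - 3158) + 108 = (7176 - 3158) + 108 = 4018 + 108 = 4126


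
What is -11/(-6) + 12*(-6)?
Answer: -421/6 ≈ -70.167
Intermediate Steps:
-11/(-6) + 12*(-6) = -11*(-1/6) - 72 = 11/6 - 72 = -421/6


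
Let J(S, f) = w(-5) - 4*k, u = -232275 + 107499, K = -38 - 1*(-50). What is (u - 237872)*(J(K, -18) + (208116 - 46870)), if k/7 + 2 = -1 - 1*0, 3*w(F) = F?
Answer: -175516192280/3 ≈ -5.8505e+10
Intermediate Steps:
K = 12 (K = -38 + 50 = 12)
w(F) = F/3
k = -21 (k = -14 + 7*(-1 - 1*0) = -14 + 7*(-1 + 0) = -14 + 7*(-1) = -14 - 7 = -21)
u = -124776
J(S, f) = 247/3 (J(S, f) = (⅓)*(-5) - 4*(-21) = -5/3 + 84 = 247/3)
(u - 237872)*(J(K, -18) + (208116 - 46870)) = (-124776 - 237872)*(247/3 + (208116 - 46870)) = -362648*(247/3 + 161246) = -362648*483985/3 = -175516192280/3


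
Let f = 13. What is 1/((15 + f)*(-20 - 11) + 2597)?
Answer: 1/1729 ≈ 0.00057837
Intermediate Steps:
1/((15 + f)*(-20 - 11) + 2597) = 1/((15 + 13)*(-20 - 11) + 2597) = 1/(28*(-31) + 2597) = 1/(-868 + 2597) = 1/1729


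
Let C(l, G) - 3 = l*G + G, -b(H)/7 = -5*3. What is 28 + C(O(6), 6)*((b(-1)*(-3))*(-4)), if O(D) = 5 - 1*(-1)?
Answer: 56728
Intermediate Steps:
O(D) = 6 (O(D) = 5 + 1 = 6)
b(H) = 105 (b(H) = -(-35)*3 = -7*(-15) = 105)
C(l, G) = 3 + G + G*l (C(l, G) = 3 + (l*G + G) = 3 + (G*l + G) = 3 + (G + G*l) = 3 + G + G*l)
28 + C(O(6), 6)*((b(-1)*(-3))*(-4)) = 28 + (3 + 6 + 6*6)*((105*(-3))*(-4)) = 28 + (3 + 6 + 36)*(-315*(-4)) = 28 + 45*1260 = 28 + 56700 = 56728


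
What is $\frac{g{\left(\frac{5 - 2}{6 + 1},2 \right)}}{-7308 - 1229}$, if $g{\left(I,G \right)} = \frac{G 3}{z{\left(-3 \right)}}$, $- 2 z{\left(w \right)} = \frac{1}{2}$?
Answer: $\frac{24}{8537} \approx 0.0028113$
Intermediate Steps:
$z{\left(w \right)} = - \frac{1}{4}$ ($z{\left(w \right)} = - \frac{1}{2 \cdot 2} = \left(- \frac{1}{2}\right) \frac{1}{2} = - \frac{1}{4}$)
$g{\left(I,G \right)} = - 12 G$ ($g{\left(I,G \right)} = \frac{G 3}{- \frac{1}{4}} = 3 G \left(-4\right) = - 12 G$)
$\frac{g{\left(\frac{5 - 2}{6 + 1},2 \right)}}{-7308 - 1229} = \frac{\left(-12\right) 2}{-7308 - 1229} = - \frac{24}{-8537} = \left(-24\right) \left(- \frac{1}{8537}\right) = \frac{24}{8537}$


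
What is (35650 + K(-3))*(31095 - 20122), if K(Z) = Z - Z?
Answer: 391187450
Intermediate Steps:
K(Z) = 0
(35650 + K(-3))*(31095 - 20122) = (35650 + 0)*(31095 - 20122) = 35650*10973 = 391187450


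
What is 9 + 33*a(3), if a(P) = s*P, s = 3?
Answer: 306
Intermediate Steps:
a(P) = 3*P
9 + 33*a(3) = 9 + 33*(3*3) = 9 + 33*9 = 9 + 297 = 306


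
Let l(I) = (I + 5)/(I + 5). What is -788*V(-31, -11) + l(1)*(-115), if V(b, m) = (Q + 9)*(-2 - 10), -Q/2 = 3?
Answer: 28253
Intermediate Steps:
Q = -6 (Q = -2*3 = -6)
V(b, m) = -36 (V(b, m) = (-6 + 9)*(-2 - 10) = 3*(-12) = -36)
l(I) = 1 (l(I) = (5 + I)/(5 + I) = 1)
-788*V(-31, -11) + l(1)*(-115) = -788*(-36) + 1*(-115) = 28368 - 115 = 28253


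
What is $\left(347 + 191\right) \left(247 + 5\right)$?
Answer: $135576$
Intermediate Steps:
$\left(347 + 191\right) \left(247 + 5\right) = 538 \cdot 252 = 135576$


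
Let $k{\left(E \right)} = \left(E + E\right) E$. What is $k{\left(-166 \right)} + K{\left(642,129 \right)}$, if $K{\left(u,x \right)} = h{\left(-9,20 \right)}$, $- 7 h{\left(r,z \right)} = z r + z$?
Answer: $\frac{385944}{7} \approx 55135.0$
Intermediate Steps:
$h{\left(r,z \right)} = - \frac{z}{7} - \frac{r z}{7}$ ($h{\left(r,z \right)} = - \frac{z r + z}{7} = - \frac{r z + z}{7} = - \frac{z + r z}{7} = - \frac{z}{7} - \frac{r z}{7}$)
$K{\left(u,x \right)} = \frac{160}{7}$ ($K{\left(u,x \right)} = \left(- \frac{1}{7}\right) 20 \left(1 - 9\right) = \left(- \frac{1}{7}\right) 20 \left(-8\right) = \frac{160}{7}$)
$k{\left(E \right)} = 2 E^{2}$ ($k{\left(E \right)} = 2 E E = 2 E^{2}$)
$k{\left(-166 \right)} + K{\left(642,129 \right)} = 2 \left(-166\right)^{2} + \frac{160}{7} = 2 \cdot 27556 + \frac{160}{7} = 55112 + \frac{160}{7} = \frac{385944}{7}$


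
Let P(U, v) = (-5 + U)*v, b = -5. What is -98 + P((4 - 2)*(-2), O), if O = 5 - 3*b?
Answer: -278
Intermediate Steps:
O = 20 (O = 5 - 3*(-5) = 5 + 15 = 20)
P(U, v) = v*(-5 + U)
-98 + P((4 - 2)*(-2), O) = -98 + 20*(-5 + (4 - 2)*(-2)) = -98 + 20*(-5 + 2*(-2)) = -98 + 20*(-5 - 4) = -98 + 20*(-9) = -98 - 180 = -278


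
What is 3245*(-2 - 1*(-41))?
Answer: 126555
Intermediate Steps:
3245*(-2 - 1*(-41)) = 3245*(-2 + 41) = 3245*39 = 126555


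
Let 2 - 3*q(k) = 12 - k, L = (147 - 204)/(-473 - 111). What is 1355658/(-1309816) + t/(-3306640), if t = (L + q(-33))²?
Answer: -1720049673125998247/1661787251570949120 ≈ -1.0351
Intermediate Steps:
L = 57/584 (L = -57/(-584) = -57*(-1/584) = 57/584 ≈ 0.097603)
q(k) = -10/3 + k/3 (q(k) = ⅔ - (12 - k)/3 = ⅔ + (-4 + k/3) = -10/3 + k/3)
t = 622053481/3069504 (t = (57/584 + (-10/3 + (⅓)*(-33)))² = (57/584 + (-10/3 - 11))² = (57/584 - 43/3)² = (-24941/1752)² = 622053481/3069504 ≈ 202.66)
1355658/(-1309816) + t/(-3306640) = 1355658/(-1309816) + (622053481/3069504)/(-3306640) = 1355658*(-1/1309816) + (622053481/3069504)*(-1/3306640) = -677829/654908 - 622053481/10149744706560 = -1720049673125998247/1661787251570949120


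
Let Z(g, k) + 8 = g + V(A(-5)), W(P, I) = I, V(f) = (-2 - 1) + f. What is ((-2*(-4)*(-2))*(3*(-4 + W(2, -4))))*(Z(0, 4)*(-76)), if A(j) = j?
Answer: 466944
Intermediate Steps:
V(f) = -3 + f
Z(g, k) = -16 + g (Z(g, k) = -8 + (g + (-3 - 5)) = -8 + (g - 8) = -8 + (-8 + g) = -16 + g)
((-2*(-4)*(-2))*(3*(-4 + W(2, -4))))*(Z(0, 4)*(-76)) = ((-2*(-4)*(-2))*(3*(-4 - 4)))*((-16 + 0)*(-76)) = ((8*(-2))*(3*(-8)))*(-16*(-76)) = -16*(-24)*1216 = 384*1216 = 466944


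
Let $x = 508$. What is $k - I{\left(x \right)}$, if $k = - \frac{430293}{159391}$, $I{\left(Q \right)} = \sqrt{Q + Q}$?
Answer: $- \frac{22647}{8389} - 2 \sqrt{254} \approx -34.574$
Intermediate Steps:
$I{\left(Q \right)} = \sqrt{2} \sqrt{Q}$ ($I{\left(Q \right)} = \sqrt{2 Q} = \sqrt{2} \sqrt{Q}$)
$k = - \frac{22647}{8389}$ ($k = \left(-430293\right) \frac{1}{159391} = - \frac{22647}{8389} \approx -2.6996$)
$k - I{\left(x \right)} = - \frac{22647}{8389} - \sqrt{2} \sqrt{508} = - \frac{22647}{8389} - \sqrt{2} \cdot 2 \sqrt{127} = - \frac{22647}{8389} - 2 \sqrt{254}$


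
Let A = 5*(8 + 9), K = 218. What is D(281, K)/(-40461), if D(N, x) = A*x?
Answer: -18530/40461 ≈ -0.45797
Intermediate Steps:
A = 85 (A = 5*17 = 85)
D(N, x) = 85*x
D(281, K)/(-40461) = (85*218)/(-40461) = 18530*(-1/40461) = -18530/40461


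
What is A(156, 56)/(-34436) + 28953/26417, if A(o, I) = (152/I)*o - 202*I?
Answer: 2248170574/1591967671 ≈ 1.4122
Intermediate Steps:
A(o, I) = -202*I + 152*o/I (A(o, I) = 152*o/I - 202*I = -202*I + 152*o/I)
A(156, 56)/(-34436) + 28953/26417 = (-202*56 + 152*156/56)/(-34436) + 28953/26417 = (-11312 + 152*156*(1/56))*(-1/34436) + 28953*(1/26417) = (-11312 + 2964/7)*(-1/34436) + 28953/26417 = -76220/7*(-1/34436) + 28953/26417 = 19055/60263 + 28953/26417 = 2248170574/1591967671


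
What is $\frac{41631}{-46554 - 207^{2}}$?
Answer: $- \frac{13877}{29801} \approx -0.46566$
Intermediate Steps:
$\frac{41631}{-46554 - 207^{2}} = \frac{41631}{-46554 - 42849} = \frac{41631}{-89403} = 41631 \left(- \frac{1}{89403}\right) = - \frac{13877}{29801}$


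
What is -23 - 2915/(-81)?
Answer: 1052/81 ≈ 12.988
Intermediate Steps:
-23 - 2915/(-81) = -23 - 2915*(-1)/81 = -23 - 53*(-55/81) = -23 + 2915/81 = 1052/81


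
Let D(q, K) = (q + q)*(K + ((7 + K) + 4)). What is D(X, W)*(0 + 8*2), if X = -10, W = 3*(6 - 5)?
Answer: -5440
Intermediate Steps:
W = 3 (W = 3*1 = 3)
D(q, K) = 2*q*(11 + 2*K) (D(q, K) = (2*q)*(K + (11 + K)) = (2*q)*(11 + 2*K) = 2*q*(11 + 2*K))
D(X, W)*(0 + 8*2) = (2*(-10)*(11 + 2*3))*(0 + 8*2) = (2*(-10)*(11 + 6))*(0 + 16) = (2*(-10)*17)*16 = -340*16 = -5440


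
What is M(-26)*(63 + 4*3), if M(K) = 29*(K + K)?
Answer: -113100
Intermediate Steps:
M(K) = 58*K (M(K) = 29*(2*K) = 58*K)
M(-26)*(63 + 4*3) = (58*(-26))*(63 + 4*3) = -1508*(63 + 12) = -1508*75 = -113100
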